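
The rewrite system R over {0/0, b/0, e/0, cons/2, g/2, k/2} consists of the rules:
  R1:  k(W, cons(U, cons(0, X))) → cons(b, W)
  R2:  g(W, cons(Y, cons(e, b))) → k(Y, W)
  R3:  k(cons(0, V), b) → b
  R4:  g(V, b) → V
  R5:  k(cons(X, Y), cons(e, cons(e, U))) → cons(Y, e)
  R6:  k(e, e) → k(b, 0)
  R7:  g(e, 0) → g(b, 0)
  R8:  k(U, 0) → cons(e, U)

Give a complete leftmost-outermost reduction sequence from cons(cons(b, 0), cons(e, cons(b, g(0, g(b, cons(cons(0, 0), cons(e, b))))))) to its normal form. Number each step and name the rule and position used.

1. cons(cons(b, 0), cons(e, cons(b, g(0, g(b, cons(cons(0, 0), cons(e, b)))))))  →  cons(cons(b, 0), cons(e, cons(b, g(0, k(cons(0, 0), b)))))   [R2 at 2.2.2.2]
2. cons(cons(b, 0), cons(e, cons(b, g(0, k(cons(0, 0), b)))))  →  cons(cons(b, 0), cons(e, cons(b, g(0, b))))   [R3 at 2.2.2.2]
3. cons(cons(b, 0), cons(e, cons(b, g(0, b))))  →  cons(cons(b, 0), cons(e, cons(b, 0)))   [R4 at 2.2.2]

cons(cons(b, 0), cons(e, cons(b, 0)))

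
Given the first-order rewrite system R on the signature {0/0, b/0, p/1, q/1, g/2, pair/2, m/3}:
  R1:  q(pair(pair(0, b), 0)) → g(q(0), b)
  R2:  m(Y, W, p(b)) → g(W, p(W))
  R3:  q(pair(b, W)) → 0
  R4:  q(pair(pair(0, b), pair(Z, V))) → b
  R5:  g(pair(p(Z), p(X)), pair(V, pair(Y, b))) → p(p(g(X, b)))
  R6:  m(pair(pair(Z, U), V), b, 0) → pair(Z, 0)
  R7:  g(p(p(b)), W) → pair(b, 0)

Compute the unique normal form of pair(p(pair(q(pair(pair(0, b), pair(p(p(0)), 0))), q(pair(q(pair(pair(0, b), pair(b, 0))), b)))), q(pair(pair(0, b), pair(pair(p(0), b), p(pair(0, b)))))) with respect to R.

pair(p(pair(b, 0)), b)

1. pair(p(pair(q(pair(pair(0, b), pair(p(p(0)), 0))), q(pair(q(pair(pair(0, b), pair(b, 0))), b)))), q(pair(pair(0, b), pair(pair(p(0), b), p(pair(0, b))))))  →  pair(p(pair(b, q(pair(q(pair(pair(0, b), pair(b, 0))), b)))), q(pair(pair(0, b), pair(pair(p(0), b), p(pair(0, b))))))   [R4 at 1.1.1]
2. pair(p(pair(b, q(pair(q(pair(pair(0, b), pair(b, 0))), b)))), q(pair(pair(0, b), pair(pair(p(0), b), p(pair(0, b))))))  →  pair(p(pair(b, q(pair(b, b)))), q(pair(pair(0, b), pair(pair(p(0), b), p(pair(0, b))))))   [R4 at 1.1.2.1.1]
3. pair(p(pair(b, q(pair(b, b)))), q(pair(pair(0, b), pair(pair(p(0), b), p(pair(0, b))))))  →  pair(p(pair(b, 0)), q(pair(pair(0, b), pair(pair(p(0), b), p(pair(0, b))))))   [R3 at 1.1.2]
4. pair(p(pair(b, 0)), q(pair(pair(0, b), pair(pair(p(0), b), p(pair(0, b))))))  →  pair(p(pair(b, 0)), b)   [R4 at 2]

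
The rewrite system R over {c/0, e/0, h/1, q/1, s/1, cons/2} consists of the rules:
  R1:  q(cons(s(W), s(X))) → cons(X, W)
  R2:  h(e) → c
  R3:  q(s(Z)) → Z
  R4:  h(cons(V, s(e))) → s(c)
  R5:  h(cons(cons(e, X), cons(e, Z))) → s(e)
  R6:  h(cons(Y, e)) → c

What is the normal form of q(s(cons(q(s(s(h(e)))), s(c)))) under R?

cons(s(c), s(c))

1. q(s(cons(q(s(s(h(e)))), s(c))))  →  cons(q(s(s(h(e)))), s(c))   [R3 at ε]
2. cons(q(s(s(h(e)))), s(c))  →  cons(s(h(e)), s(c))   [R3 at 1]
3. cons(s(h(e)), s(c))  →  cons(s(c), s(c))   [R2 at 1.1]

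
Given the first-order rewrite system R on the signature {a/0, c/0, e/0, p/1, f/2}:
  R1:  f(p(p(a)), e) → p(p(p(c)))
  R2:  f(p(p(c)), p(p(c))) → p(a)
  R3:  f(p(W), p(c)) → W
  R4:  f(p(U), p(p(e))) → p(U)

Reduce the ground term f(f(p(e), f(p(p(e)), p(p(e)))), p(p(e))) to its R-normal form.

1. f(f(p(e), f(p(p(e)), p(p(e)))), p(p(e)))  →  f(f(p(e), p(p(e))), p(p(e)))   [R4 at 1.2]
2. f(f(p(e), p(p(e))), p(p(e)))  →  f(p(e), p(p(e)))   [R4 at 1]
3. f(p(e), p(p(e)))  →  p(e)   [R4 at ε]

p(e)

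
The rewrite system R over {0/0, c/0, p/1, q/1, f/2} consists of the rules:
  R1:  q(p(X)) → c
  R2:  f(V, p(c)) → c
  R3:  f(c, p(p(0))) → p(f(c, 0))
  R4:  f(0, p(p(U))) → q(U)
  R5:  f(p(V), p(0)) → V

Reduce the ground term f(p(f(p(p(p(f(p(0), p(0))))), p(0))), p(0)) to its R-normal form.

p(p(0))

1. f(p(f(p(p(p(f(p(0), p(0))))), p(0))), p(0))  →  f(p(p(p(f(p(0), p(0))))), p(0))   [R5 at ε]
2. f(p(p(p(f(p(0), p(0))))), p(0))  →  p(p(f(p(0), p(0))))   [R5 at ε]
3. p(p(f(p(0), p(0))))  →  p(p(0))   [R5 at 1.1]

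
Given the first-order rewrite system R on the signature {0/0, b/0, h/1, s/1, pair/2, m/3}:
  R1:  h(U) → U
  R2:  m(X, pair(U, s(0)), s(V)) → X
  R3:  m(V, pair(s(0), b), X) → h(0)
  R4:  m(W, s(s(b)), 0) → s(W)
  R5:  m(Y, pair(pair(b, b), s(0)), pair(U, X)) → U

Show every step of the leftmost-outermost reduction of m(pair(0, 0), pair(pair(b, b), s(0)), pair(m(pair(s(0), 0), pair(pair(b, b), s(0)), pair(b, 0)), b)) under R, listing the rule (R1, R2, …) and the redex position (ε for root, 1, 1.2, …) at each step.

1. m(pair(0, 0), pair(pair(b, b), s(0)), pair(m(pair(s(0), 0), pair(pair(b, b), s(0)), pair(b, 0)), b))  →  m(pair(s(0), 0), pair(pair(b, b), s(0)), pair(b, 0))   [R5 at ε]
2. m(pair(s(0), 0), pair(pair(b, b), s(0)), pair(b, 0))  →  b   [R5 at ε]

b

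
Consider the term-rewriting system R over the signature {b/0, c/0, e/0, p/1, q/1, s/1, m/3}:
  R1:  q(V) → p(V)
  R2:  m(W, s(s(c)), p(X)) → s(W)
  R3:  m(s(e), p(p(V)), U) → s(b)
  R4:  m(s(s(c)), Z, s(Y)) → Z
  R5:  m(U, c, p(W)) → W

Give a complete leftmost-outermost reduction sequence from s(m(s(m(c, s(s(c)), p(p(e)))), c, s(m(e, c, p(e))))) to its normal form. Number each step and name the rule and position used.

1. s(m(s(m(c, s(s(c)), p(p(e)))), c, s(m(e, c, p(e)))))  →  s(m(s(s(c)), c, s(m(e, c, p(e)))))   [R2 at 1.1.1]
2. s(m(s(s(c)), c, s(m(e, c, p(e)))))  →  s(c)   [R4 at 1]

s(c)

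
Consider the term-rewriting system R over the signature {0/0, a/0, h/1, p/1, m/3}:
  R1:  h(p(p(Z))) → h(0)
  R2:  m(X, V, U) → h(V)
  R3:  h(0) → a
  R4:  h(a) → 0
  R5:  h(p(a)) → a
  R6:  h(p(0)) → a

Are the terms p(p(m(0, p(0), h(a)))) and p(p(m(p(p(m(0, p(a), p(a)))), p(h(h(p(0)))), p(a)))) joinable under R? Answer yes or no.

Reduce t₁ = p(p(m(0, p(0), h(a)))):
1. p(p(m(0, p(0), h(a))))  →  p(p(h(p(0))))   [R2 at 1.1]
2. p(p(h(p(0))))  →  p(p(a))   [R6 at 1.1]

Reduce t₂ = p(p(m(p(p(m(0, p(a), p(a)))), p(h(h(p(0)))), p(a)))):
1. p(p(m(p(p(m(0, p(a), p(a)))), p(h(h(p(0)))), p(a))))  →  p(p(h(p(h(h(p(0)))))))   [R2 at 1.1]
2. p(p(h(p(h(h(p(0)))))))  →  p(p(h(p(h(a)))))   [R6 at 1.1.1.1.1]
3. p(p(h(p(h(a)))))  →  p(p(h(p(0))))   [R4 at 1.1.1.1]
4. p(p(h(p(0))))  →  p(p(a))   [R6 at 1.1]

yes — NF(t₁) = p(p(a)), NF(t₂) = p(p(a))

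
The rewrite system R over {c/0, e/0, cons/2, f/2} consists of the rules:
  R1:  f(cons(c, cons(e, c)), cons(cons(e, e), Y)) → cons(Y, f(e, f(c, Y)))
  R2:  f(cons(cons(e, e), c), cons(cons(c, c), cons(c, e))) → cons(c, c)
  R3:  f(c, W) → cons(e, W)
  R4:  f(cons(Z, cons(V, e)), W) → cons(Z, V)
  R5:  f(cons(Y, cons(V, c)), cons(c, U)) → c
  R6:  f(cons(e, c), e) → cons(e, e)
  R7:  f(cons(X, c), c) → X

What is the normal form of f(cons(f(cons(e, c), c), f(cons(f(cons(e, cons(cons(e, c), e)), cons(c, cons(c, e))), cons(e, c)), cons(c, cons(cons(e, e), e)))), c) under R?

1. f(cons(f(cons(e, c), c), f(cons(f(cons(e, cons(cons(e, c), e)), cons(c, cons(c, e))), cons(e, c)), cons(c, cons(cons(e, e), e)))), c)  →  f(cons(e, f(cons(f(cons(e, cons(cons(e, c), e)), cons(c, cons(c, e))), cons(e, c)), cons(c, cons(cons(e, e), e)))), c)   [R7 at 1.1]
2. f(cons(e, f(cons(f(cons(e, cons(cons(e, c), e)), cons(c, cons(c, e))), cons(e, c)), cons(c, cons(cons(e, e), e)))), c)  →  f(cons(e, c), c)   [R5 at 1.2]
3. f(cons(e, c), c)  →  e   [R7 at ε]

e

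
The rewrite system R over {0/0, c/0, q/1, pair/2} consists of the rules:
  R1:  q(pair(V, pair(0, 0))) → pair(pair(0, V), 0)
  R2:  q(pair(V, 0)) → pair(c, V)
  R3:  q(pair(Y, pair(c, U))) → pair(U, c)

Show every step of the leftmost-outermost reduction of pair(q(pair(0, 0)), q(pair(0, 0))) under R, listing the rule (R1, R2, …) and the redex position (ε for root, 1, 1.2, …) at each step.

pair(pair(c, 0), pair(c, 0))

1. pair(q(pair(0, 0)), q(pair(0, 0)))  →  pair(pair(c, 0), q(pair(0, 0)))   [R2 at 1]
2. pair(pair(c, 0), q(pair(0, 0)))  →  pair(pair(c, 0), pair(c, 0))   [R2 at 2]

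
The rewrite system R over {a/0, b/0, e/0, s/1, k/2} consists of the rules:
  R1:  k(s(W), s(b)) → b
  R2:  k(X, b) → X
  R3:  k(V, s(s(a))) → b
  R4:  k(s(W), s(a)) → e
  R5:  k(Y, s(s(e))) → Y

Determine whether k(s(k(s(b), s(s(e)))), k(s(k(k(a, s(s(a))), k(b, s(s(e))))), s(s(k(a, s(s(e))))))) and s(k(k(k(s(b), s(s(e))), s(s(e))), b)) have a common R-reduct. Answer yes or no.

Reduce t₁ = k(s(k(s(b), s(s(e)))), k(s(k(k(a, s(s(a))), k(b, s(s(e))))), s(s(k(a, s(s(e))))))):
1. k(s(k(s(b), s(s(e)))), k(s(k(k(a, s(s(a))), k(b, s(s(e))))), s(s(k(a, s(s(e)))))))  →  k(s(s(b)), k(s(k(k(a, s(s(a))), k(b, s(s(e))))), s(s(k(a, s(s(e)))))))   [R5 at 1.1]
2. k(s(s(b)), k(s(k(k(a, s(s(a))), k(b, s(s(e))))), s(s(k(a, s(s(e)))))))  →  k(s(s(b)), k(s(k(b, k(b, s(s(e))))), s(s(k(a, s(s(e)))))))   [R3 at 2.1.1.1]
3. k(s(s(b)), k(s(k(b, k(b, s(s(e))))), s(s(k(a, s(s(e)))))))  →  k(s(s(b)), k(s(k(b, b)), s(s(k(a, s(s(e)))))))   [R5 at 2.1.1.2]
4. k(s(s(b)), k(s(k(b, b)), s(s(k(a, s(s(e)))))))  →  k(s(s(b)), k(s(b), s(s(k(a, s(s(e)))))))   [R2 at 2.1.1]
5. k(s(s(b)), k(s(b), s(s(k(a, s(s(e)))))))  →  k(s(s(b)), k(s(b), s(s(a))))   [R5 at 2.2.1.1]
6. k(s(s(b)), k(s(b), s(s(a))))  →  k(s(s(b)), b)   [R3 at 2]
7. k(s(s(b)), b)  →  s(s(b))   [R2 at ε]

Reduce t₂ = s(k(k(k(s(b), s(s(e))), s(s(e))), b)):
1. s(k(k(k(s(b), s(s(e))), s(s(e))), b))  →  s(k(k(s(b), s(s(e))), s(s(e))))   [R2 at 1]
2. s(k(k(s(b), s(s(e))), s(s(e))))  →  s(k(s(b), s(s(e))))   [R5 at 1]
3. s(k(s(b), s(s(e))))  →  s(s(b))   [R5 at 1]

yes — NF(t₁) = s(s(b)), NF(t₂) = s(s(b))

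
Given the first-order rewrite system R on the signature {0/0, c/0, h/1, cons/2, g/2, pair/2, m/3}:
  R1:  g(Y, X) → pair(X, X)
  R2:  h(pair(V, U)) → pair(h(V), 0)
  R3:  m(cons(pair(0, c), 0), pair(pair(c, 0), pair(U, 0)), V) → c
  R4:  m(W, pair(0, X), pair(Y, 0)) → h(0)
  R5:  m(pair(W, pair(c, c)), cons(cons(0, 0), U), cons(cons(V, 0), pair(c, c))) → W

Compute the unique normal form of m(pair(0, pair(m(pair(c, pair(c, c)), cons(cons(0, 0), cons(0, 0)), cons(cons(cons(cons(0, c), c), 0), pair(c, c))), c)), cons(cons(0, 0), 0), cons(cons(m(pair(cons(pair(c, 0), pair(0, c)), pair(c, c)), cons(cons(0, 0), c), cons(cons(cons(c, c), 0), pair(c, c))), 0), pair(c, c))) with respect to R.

1. m(pair(0, pair(m(pair(c, pair(c, c)), cons(cons(0, 0), cons(0, 0)), cons(cons(cons(cons(0, c), c), 0), pair(c, c))), c)), cons(cons(0, 0), 0), cons(cons(m(pair(cons(pair(c, 0), pair(0, c)), pair(c, c)), cons(cons(0, 0), c), cons(cons(cons(c, c), 0), pair(c, c))), 0), pair(c, c)))  →  m(pair(0, pair(c, c)), cons(cons(0, 0), 0), cons(cons(m(pair(cons(pair(c, 0), pair(0, c)), pair(c, c)), cons(cons(0, 0), c), cons(cons(cons(c, c), 0), pair(c, c))), 0), pair(c, c)))   [R5 at 1.2.1]
2. m(pair(0, pair(c, c)), cons(cons(0, 0), 0), cons(cons(m(pair(cons(pair(c, 0), pair(0, c)), pair(c, c)), cons(cons(0, 0), c), cons(cons(cons(c, c), 0), pair(c, c))), 0), pair(c, c)))  →  0   [R5 at ε]

0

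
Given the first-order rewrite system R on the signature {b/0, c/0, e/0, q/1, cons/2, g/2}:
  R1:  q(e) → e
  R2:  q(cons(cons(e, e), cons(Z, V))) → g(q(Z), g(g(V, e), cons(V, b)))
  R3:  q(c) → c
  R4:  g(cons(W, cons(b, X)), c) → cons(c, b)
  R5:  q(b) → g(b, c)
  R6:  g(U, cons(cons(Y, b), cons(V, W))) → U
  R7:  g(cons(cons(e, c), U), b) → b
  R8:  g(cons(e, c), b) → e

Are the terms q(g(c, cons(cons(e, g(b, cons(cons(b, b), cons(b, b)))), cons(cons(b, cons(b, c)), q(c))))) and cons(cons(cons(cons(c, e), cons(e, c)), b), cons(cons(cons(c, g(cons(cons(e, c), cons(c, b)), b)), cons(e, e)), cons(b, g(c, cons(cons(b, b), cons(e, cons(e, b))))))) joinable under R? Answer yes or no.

no — NF(t₁) = c, NF(t₂) = cons(cons(cons(cons(c, e), cons(e, c)), b), cons(cons(cons(c, b), cons(e, e)), cons(b, c)))

Reduce t₁ = q(g(c, cons(cons(e, g(b, cons(cons(b, b), cons(b, b)))), cons(cons(b, cons(b, c)), q(c))))):
1. q(g(c, cons(cons(e, g(b, cons(cons(b, b), cons(b, b)))), cons(cons(b, cons(b, c)), q(c)))))  →  q(g(c, cons(cons(e, b), cons(cons(b, cons(b, c)), q(c)))))   [R6 at 1.2.1.2]
2. q(g(c, cons(cons(e, b), cons(cons(b, cons(b, c)), q(c)))))  →  q(c)   [R6 at 1]
3. q(c)  →  c   [R3 at ε]

Reduce t₂ = cons(cons(cons(cons(c, e), cons(e, c)), b), cons(cons(cons(c, g(cons(cons(e, c), cons(c, b)), b)), cons(e, e)), cons(b, g(c, cons(cons(b, b), cons(e, cons(e, b))))))):
1. cons(cons(cons(cons(c, e), cons(e, c)), b), cons(cons(cons(c, g(cons(cons(e, c), cons(c, b)), b)), cons(e, e)), cons(b, g(c, cons(cons(b, b), cons(e, cons(e, b)))))))  →  cons(cons(cons(cons(c, e), cons(e, c)), b), cons(cons(cons(c, b), cons(e, e)), cons(b, g(c, cons(cons(b, b), cons(e, cons(e, b)))))))   [R7 at 2.1.1.2]
2. cons(cons(cons(cons(c, e), cons(e, c)), b), cons(cons(cons(c, b), cons(e, e)), cons(b, g(c, cons(cons(b, b), cons(e, cons(e, b)))))))  →  cons(cons(cons(cons(c, e), cons(e, c)), b), cons(cons(cons(c, b), cons(e, e)), cons(b, c)))   [R6 at 2.2.2]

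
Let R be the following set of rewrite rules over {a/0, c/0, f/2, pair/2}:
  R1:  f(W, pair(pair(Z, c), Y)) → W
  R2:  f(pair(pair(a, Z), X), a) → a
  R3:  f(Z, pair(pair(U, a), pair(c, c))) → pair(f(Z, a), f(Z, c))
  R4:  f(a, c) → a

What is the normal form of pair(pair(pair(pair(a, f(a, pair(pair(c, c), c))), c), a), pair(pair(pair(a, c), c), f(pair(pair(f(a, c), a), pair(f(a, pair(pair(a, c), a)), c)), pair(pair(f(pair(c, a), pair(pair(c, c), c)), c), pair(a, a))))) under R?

1. pair(pair(pair(pair(a, f(a, pair(pair(c, c), c))), c), a), pair(pair(pair(a, c), c), f(pair(pair(f(a, c), a), pair(f(a, pair(pair(a, c), a)), c)), pair(pair(f(pair(c, a), pair(pair(c, c), c)), c), pair(a, a)))))  →  pair(pair(pair(pair(a, a), c), a), pair(pair(pair(a, c), c), f(pair(pair(f(a, c), a), pair(f(a, pair(pair(a, c), a)), c)), pair(pair(f(pair(c, a), pair(pair(c, c), c)), c), pair(a, a)))))   [R1 at 1.1.1.2]
2. pair(pair(pair(pair(a, a), c), a), pair(pair(pair(a, c), c), f(pair(pair(f(a, c), a), pair(f(a, pair(pair(a, c), a)), c)), pair(pair(f(pair(c, a), pair(pair(c, c), c)), c), pair(a, a)))))  →  pair(pair(pair(pair(a, a), c), a), pair(pair(pair(a, c), c), pair(pair(f(a, c), a), pair(f(a, pair(pair(a, c), a)), c))))   [R1 at 2.2]
3. pair(pair(pair(pair(a, a), c), a), pair(pair(pair(a, c), c), pair(pair(f(a, c), a), pair(f(a, pair(pair(a, c), a)), c))))  →  pair(pair(pair(pair(a, a), c), a), pair(pair(pair(a, c), c), pair(pair(a, a), pair(f(a, pair(pair(a, c), a)), c))))   [R4 at 2.2.1.1]
4. pair(pair(pair(pair(a, a), c), a), pair(pair(pair(a, c), c), pair(pair(a, a), pair(f(a, pair(pair(a, c), a)), c))))  →  pair(pair(pair(pair(a, a), c), a), pair(pair(pair(a, c), c), pair(pair(a, a), pair(a, c))))   [R1 at 2.2.2.1]

pair(pair(pair(pair(a, a), c), a), pair(pair(pair(a, c), c), pair(pair(a, a), pair(a, c))))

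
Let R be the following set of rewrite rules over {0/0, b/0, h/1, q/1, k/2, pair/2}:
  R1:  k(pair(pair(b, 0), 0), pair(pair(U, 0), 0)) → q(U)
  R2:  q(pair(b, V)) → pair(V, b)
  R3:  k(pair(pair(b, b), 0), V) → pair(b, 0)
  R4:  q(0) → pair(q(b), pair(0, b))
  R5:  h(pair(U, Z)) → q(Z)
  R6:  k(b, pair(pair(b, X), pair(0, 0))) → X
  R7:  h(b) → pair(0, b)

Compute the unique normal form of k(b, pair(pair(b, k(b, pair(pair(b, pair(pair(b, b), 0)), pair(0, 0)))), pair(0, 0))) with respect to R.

pair(pair(b, b), 0)

1. k(b, pair(pair(b, k(b, pair(pair(b, pair(pair(b, b), 0)), pair(0, 0)))), pair(0, 0)))  →  k(b, pair(pair(b, pair(pair(b, b), 0)), pair(0, 0)))   [R6 at ε]
2. k(b, pair(pair(b, pair(pair(b, b), 0)), pair(0, 0)))  →  pair(pair(b, b), 0)   [R6 at ε]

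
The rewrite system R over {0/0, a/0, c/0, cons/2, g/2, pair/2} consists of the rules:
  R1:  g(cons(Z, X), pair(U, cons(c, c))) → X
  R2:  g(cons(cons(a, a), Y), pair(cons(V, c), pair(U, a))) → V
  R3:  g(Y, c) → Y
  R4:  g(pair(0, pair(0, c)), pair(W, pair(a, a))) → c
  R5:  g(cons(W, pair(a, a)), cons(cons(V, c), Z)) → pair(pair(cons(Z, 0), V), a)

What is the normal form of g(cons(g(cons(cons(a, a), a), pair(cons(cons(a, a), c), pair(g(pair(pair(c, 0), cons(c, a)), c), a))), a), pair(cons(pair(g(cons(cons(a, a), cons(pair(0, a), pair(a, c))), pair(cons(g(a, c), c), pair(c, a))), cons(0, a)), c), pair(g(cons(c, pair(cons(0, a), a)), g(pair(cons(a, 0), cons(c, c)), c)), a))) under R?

pair(a, cons(0, a))

1. g(cons(g(cons(cons(a, a), a), pair(cons(cons(a, a), c), pair(g(pair(pair(c, 0), cons(c, a)), c), a))), a), pair(cons(pair(g(cons(cons(a, a), cons(pair(0, a), pair(a, c))), pair(cons(g(a, c), c), pair(c, a))), cons(0, a)), c), pair(g(cons(c, pair(cons(0, a), a)), g(pair(cons(a, 0), cons(c, c)), c)), a)))  →  g(cons(cons(a, a), a), pair(cons(pair(g(cons(cons(a, a), cons(pair(0, a), pair(a, c))), pair(cons(g(a, c), c), pair(c, a))), cons(0, a)), c), pair(g(cons(c, pair(cons(0, a), a)), g(pair(cons(a, 0), cons(c, c)), c)), a)))   [R2 at 1.1]
2. g(cons(cons(a, a), a), pair(cons(pair(g(cons(cons(a, a), cons(pair(0, a), pair(a, c))), pair(cons(g(a, c), c), pair(c, a))), cons(0, a)), c), pair(g(cons(c, pair(cons(0, a), a)), g(pair(cons(a, 0), cons(c, c)), c)), a)))  →  pair(g(cons(cons(a, a), cons(pair(0, a), pair(a, c))), pair(cons(g(a, c), c), pair(c, a))), cons(0, a))   [R2 at ε]
3. pair(g(cons(cons(a, a), cons(pair(0, a), pair(a, c))), pair(cons(g(a, c), c), pair(c, a))), cons(0, a))  →  pair(g(a, c), cons(0, a))   [R2 at 1]
4. pair(g(a, c), cons(0, a))  →  pair(a, cons(0, a))   [R3 at 1]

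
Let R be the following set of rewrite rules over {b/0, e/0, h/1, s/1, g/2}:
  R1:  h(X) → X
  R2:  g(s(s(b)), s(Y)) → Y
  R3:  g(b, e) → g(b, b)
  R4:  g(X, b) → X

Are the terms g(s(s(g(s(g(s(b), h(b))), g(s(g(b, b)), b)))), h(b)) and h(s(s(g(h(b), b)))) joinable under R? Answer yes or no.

yes — NF(t₁) = s(s(b)), NF(t₂) = s(s(b))

Reduce t₁ = g(s(s(g(s(g(s(b), h(b))), g(s(g(b, b)), b)))), h(b)):
1. g(s(s(g(s(g(s(b), h(b))), g(s(g(b, b)), b)))), h(b))  →  g(s(s(g(s(g(s(b), b)), g(s(g(b, b)), b)))), h(b))   [R1 at 1.1.1.1.1.2]
2. g(s(s(g(s(g(s(b), b)), g(s(g(b, b)), b)))), h(b))  →  g(s(s(g(s(s(b)), g(s(g(b, b)), b)))), h(b))   [R4 at 1.1.1.1.1]
3. g(s(s(g(s(s(b)), g(s(g(b, b)), b)))), h(b))  →  g(s(s(g(s(s(b)), s(g(b, b))))), h(b))   [R4 at 1.1.1.2]
4. g(s(s(g(s(s(b)), s(g(b, b))))), h(b))  →  g(s(s(g(b, b))), h(b))   [R2 at 1.1.1]
5. g(s(s(g(b, b))), h(b))  →  g(s(s(b)), h(b))   [R4 at 1.1.1]
6. g(s(s(b)), h(b))  →  g(s(s(b)), b)   [R1 at 2]
7. g(s(s(b)), b)  →  s(s(b))   [R4 at ε]

Reduce t₂ = h(s(s(g(h(b), b)))):
1. h(s(s(g(h(b), b))))  →  s(s(g(h(b), b)))   [R1 at ε]
2. s(s(g(h(b), b)))  →  s(s(h(b)))   [R4 at 1.1]
3. s(s(h(b)))  →  s(s(b))   [R1 at 1.1]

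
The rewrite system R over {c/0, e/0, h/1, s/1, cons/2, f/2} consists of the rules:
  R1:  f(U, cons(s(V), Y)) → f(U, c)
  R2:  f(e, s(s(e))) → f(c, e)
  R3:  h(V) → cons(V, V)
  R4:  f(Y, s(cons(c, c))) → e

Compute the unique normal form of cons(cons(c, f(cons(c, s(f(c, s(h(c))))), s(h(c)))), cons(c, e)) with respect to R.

cons(cons(c, e), cons(c, e))

1. cons(cons(c, f(cons(c, s(f(c, s(h(c))))), s(h(c)))), cons(c, e))  →  cons(cons(c, f(cons(c, s(f(c, s(cons(c, c))))), s(h(c)))), cons(c, e))   [R3 at 1.2.1.2.1.2.1]
2. cons(cons(c, f(cons(c, s(f(c, s(cons(c, c))))), s(h(c)))), cons(c, e))  →  cons(cons(c, f(cons(c, s(e)), s(h(c)))), cons(c, e))   [R4 at 1.2.1.2.1]
3. cons(cons(c, f(cons(c, s(e)), s(h(c)))), cons(c, e))  →  cons(cons(c, f(cons(c, s(e)), s(cons(c, c)))), cons(c, e))   [R3 at 1.2.2.1]
4. cons(cons(c, f(cons(c, s(e)), s(cons(c, c)))), cons(c, e))  →  cons(cons(c, e), cons(c, e))   [R4 at 1.2]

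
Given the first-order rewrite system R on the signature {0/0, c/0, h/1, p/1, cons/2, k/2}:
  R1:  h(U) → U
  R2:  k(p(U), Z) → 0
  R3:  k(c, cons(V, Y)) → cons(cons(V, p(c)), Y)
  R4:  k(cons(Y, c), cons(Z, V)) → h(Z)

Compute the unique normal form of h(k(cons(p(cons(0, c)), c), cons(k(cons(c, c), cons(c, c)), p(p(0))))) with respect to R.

c

1. h(k(cons(p(cons(0, c)), c), cons(k(cons(c, c), cons(c, c)), p(p(0)))))  →  k(cons(p(cons(0, c)), c), cons(k(cons(c, c), cons(c, c)), p(p(0))))   [R1 at ε]
2. k(cons(p(cons(0, c)), c), cons(k(cons(c, c), cons(c, c)), p(p(0))))  →  h(k(cons(c, c), cons(c, c)))   [R4 at ε]
3. h(k(cons(c, c), cons(c, c)))  →  k(cons(c, c), cons(c, c))   [R1 at ε]
4. k(cons(c, c), cons(c, c))  →  h(c)   [R4 at ε]
5. h(c)  →  c   [R1 at ε]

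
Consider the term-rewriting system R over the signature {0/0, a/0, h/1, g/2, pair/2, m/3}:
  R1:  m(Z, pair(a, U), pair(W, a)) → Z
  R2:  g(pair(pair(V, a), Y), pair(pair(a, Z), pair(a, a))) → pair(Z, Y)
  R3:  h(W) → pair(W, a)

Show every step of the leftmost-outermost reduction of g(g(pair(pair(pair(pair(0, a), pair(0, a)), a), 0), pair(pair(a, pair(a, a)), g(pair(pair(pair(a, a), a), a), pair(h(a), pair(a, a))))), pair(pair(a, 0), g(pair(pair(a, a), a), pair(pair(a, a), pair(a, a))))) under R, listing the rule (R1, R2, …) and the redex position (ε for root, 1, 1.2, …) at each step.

pair(0, 0)

1. g(g(pair(pair(pair(pair(0, a), pair(0, a)), a), 0), pair(pair(a, pair(a, a)), g(pair(pair(pair(a, a), a), a), pair(h(a), pair(a, a))))), pair(pair(a, 0), g(pair(pair(a, a), a), pair(pair(a, a), pair(a, a)))))  →  g(g(pair(pair(pair(pair(0, a), pair(0, a)), a), 0), pair(pair(a, pair(a, a)), g(pair(pair(pair(a, a), a), a), pair(pair(a, a), pair(a, a))))), pair(pair(a, 0), g(pair(pair(a, a), a), pair(pair(a, a), pair(a, a)))))   [R3 at 1.2.2.2.1]
2. g(g(pair(pair(pair(pair(0, a), pair(0, a)), a), 0), pair(pair(a, pair(a, a)), g(pair(pair(pair(a, a), a), a), pair(pair(a, a), pair(a, a))))), pair(pair(a, 0), g(pair(pair(a, a), a), pair(pair(a, a), pair(a, a)))))  →  g(g(pair(pair(pair(pair(0, a), pair(0, a)), a), 0), pair(pair(a, pair(a, a)), pair(a, a))), pair(pair(a, 0), g(pair(pair(a, a), a), pair(pair(a, a), pair(a, a)))))   [R2 at 1.2.2]
3. g(g(pair(pair(pair(pair(0, a), pair(0, a)), a), 0), pair(pair(a, pair(a, a)), pair(a, a))), pair(pair(a, 0), g(pair(pair(a, a), a), pair(pair(a, a), pair(a, a)))))  →  g(pair(pair(a, a), 0), pair(pair(a, 0), g(pair(pair(a, a), a), pair(pair(a, a), pair(a, a)))))   [R2 at 1]
4. g(pair(pair(a, a), 0), pair(pair(a, 0), g(pair(pair(a, a), a), pair(pair(a, a), pair(a, a)))))  →  g(pair(pair(a, a), 0), pair(pair(a, 0), pair(a, a)))   [R2 at 2.2]
5. g(pair(pair(a, a), 0), pair(pair(a, 0), pair(a, a)))  →  pair(0, 0)   [R2 at ε]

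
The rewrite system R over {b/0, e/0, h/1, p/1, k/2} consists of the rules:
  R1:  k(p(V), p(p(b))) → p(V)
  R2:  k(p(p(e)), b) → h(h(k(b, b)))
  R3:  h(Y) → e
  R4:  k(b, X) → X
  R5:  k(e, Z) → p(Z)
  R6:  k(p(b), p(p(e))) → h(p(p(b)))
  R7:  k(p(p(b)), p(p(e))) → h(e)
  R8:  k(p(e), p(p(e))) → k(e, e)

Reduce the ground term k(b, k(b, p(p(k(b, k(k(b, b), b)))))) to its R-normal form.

p(p(b))

1. k(b, k(b, p(p(k(b, k(k(b, b), b))))))  →  k(b, p(p(k(b, k(k(b, b), b)))))   [R4 at ε]
2. k(b, p(p(k(b, k(k(b, b), b)))))  →  p(p(k(b, k(k(b, b), b))))   [R4 at ε]
3. p(p(k(b, k(k(b, b), b))))  →  p(p(k(k(b, b), b)))   [R4 at 1.1]
4. p(p(k(k(b, b), b)))  →  p(p(k(b, b)))   [R4 at 1.1.1]
5. p(p(k(b, b)))  →  p(p(b))   [R4 at 1.1]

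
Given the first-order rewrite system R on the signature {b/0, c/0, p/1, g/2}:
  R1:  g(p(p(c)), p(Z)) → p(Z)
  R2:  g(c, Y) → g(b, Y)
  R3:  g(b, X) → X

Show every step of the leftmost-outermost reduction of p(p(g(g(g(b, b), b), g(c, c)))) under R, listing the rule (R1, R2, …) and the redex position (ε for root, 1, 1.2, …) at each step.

p(p(c))

1. p(p(g(g(g(b, b), b), g(c, c))))  →  p(p(g(g(b, b), g(c, c))))   [R3 at 1.1.1.1]
2. p(p(g(g(b, b), g(c, c))))  →  p(p(g(b, g(c, c))))   [R3 at 1.1.1]
3. p(p(g(b, g(c, c))))  →  p(p(g(c, c)))   [R3 at 1.1]
4. p(p(g(c, c)))  →  p(p(g(b, c)))   [R2 at 1.1]
5. p(p(g(b, c)))  →  p(p(c))   [R3 at 1.1]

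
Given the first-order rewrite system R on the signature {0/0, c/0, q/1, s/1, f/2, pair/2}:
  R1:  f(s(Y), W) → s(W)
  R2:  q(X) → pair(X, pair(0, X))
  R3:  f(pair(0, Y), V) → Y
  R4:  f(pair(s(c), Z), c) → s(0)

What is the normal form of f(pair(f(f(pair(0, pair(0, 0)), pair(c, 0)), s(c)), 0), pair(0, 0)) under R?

1. f(pair(f(f(pair(0, pair(0, 0)), pair(c, 0)), s(c)), 0), pair(0, 0))  →  f(pair(f(pair(0, 0), s(c)), 0), pair(0, 0))   [R3 at 1.1.1]
2. f(pair(f(pair(0, 0), s(c)), 0), pair(0, 0))  →  f(pair(0, 0), pair(0, 0))   [R3 at 1.1]
3. f(pair(0, 0), pair(0, 0))  →  0   [R3 at ε]

0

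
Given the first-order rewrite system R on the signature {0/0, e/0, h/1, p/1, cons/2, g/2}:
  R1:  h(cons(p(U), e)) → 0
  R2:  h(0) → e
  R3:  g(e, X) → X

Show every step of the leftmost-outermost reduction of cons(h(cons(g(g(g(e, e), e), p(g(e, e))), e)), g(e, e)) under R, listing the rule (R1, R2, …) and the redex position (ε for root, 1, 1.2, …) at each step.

1. cons(h(cons(g(g(g(e, e), e), p(g(e, e))), e)), g(e, e))  →  cons(h(cons(g(g(e, e), p(g(e, e))), e)), g(e, e))   [R3 at 1.1.1.1.1]
2. cons(h(cons(g(g(e, e), p(g(e, e))), e)), g(e, e))  →  cons(h(cons(g(e, p(g(e, e))), e)), g(e, e))   [R3 at 1.1.1.1]
3. cons(h(cons(g(e, p(g(e, e))), e)), g(e, e))  →  cons(h(cons(p(g(e, e)), e)), g(e, e))   [R3 at 1.1.1]
4. cons(h(cons(p(g(e, e)), e)), g(e, e))  →  cons(0, g(e, e))   [R1 at 1]
5. cons(0, g(e, e))  →  cons(0, e)   [R3 at 2]

cons(0, e)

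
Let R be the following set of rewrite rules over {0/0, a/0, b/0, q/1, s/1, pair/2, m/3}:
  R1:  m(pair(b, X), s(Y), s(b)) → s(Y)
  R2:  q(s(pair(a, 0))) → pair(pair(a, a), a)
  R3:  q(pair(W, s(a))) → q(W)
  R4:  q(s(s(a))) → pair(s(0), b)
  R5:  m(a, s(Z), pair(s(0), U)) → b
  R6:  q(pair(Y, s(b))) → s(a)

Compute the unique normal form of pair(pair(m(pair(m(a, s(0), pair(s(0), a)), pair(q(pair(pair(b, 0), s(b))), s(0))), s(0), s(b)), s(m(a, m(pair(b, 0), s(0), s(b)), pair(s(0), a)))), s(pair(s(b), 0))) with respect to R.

pair(pair(s(0), s(b)), s(pair(s(b), 0)))

1. pair(pair(m(pair(m(a, s(0), pair(s(0), a)), pair(q(pair(pair(b, 0), s(b))), s(0))), s(0), s(b)), s(m(a, m(pair(b, 0), s(0), s(b)), pair(s(0), a)))), s(pair(s(b), 0)))  →  pair(pair(m(pair(b, pair(q(pair(pair(b, 0), s(b))), s(0))), s(0), s(b)), s(m(a, m(pair(b, 0), s(0), s(b)), pair(s(0), a)))), s(pair(s(b), 0)))   [R5 at 1.1.1.1]
2. pair(pair(m(pair(b, pair(q(pair(pair(b, 0), s(b))), s(0))), s(0), s(b)), s(m(a, m(pair(b, 0), s(0), s(b)), pair(s(0), a)))), s(pair(s(b), 0)))  →  pair(pair(s(0), s(m(a, m(pair(b, 0), s(0), s(b)), pair(s(0), a)))), s(pair(s(b), 0)))   [R1 at 1.1]
3. pair(pair(s(0), s(m(a, m(pair(b, 0), s(0), s(b)), pair(s(0), a)))), s(pair(s(b), 0)))  →  pair(pair(s(0), s(m(a, s(0), pair(s(0), a)))), s(pair(s(b), 0)))   [R1 at 1.2.1.2]
4. pair(pair(s(0), s(m(a, s(0), pair(s(0), a)))), s(pair(s(b), 0)))  →  pair(pair(s(0), s(b)), s(pair(s(b), 0)))   [R5 at 1.2.1]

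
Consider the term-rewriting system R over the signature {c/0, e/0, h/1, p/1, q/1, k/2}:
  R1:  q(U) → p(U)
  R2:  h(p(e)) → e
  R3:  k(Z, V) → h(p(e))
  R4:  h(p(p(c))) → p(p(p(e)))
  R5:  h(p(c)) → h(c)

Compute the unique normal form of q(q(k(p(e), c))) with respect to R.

p(p(e))

1. q(q(k(p(e), c)))  →  p(q(k(p(e), c)))   [R1 at ε]
2. p(q(k(p(e), c)))  →  p(p(k(p(e), c)))   [R1 at 1]
3. p(p(k(p(e), c)))  →  p(p(h(p(e))))   [R3 at 1.1]
4. p(p(h(p(e))))  →  p(p(e))   [R2 at 1.1]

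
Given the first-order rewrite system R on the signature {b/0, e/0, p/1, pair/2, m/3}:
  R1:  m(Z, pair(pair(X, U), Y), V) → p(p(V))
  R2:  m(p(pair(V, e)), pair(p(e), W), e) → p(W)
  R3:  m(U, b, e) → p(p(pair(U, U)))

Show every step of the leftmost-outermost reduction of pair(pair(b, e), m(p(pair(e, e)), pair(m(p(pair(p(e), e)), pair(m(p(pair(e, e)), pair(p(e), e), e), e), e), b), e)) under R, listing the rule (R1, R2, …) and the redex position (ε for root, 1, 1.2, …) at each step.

1. pair(pair(b, e), m(p(pair(e, e)), pair(m(p(pair(p(e), e)), pair(m(p(pair(e, e)), pair(p(e), e), e), e), e), b), e))  →  pair(pair(b, e), m(p(pair(e, e)), pair(m(p(pair(p(e), e)), pair(p(e), e), e), b), e))   [R2 at 2.2.1.2.1]
2. pair(pair(b, e), m(p(pair(e, e)), pair(m(p(pair(p(e), e)), pair(p(e), e), e), b), e))  →  pair(pair(b, e), m(p(pair(e, e)), pair(p(e), b), e))   [R2 at 2.2.1]
3. pair(pair(b, e), m(p(pair(e, e)), pair(p(e), b), e))  →  pair(pair(b, e), p(b))   [R2 at 2]

pair(pair(b, e), p(b))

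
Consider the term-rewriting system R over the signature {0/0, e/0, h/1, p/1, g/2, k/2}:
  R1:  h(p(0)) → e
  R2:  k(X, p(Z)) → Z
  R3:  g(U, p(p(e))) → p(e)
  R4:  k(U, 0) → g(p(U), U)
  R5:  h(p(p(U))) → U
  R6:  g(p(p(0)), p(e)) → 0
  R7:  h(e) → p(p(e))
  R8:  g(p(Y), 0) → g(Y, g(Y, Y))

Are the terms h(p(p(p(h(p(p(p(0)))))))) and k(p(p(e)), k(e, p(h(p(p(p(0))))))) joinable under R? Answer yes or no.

Reduce t₁ = h(p(p(p(h(p(p(p(0)))))))):
1. h(p(p(p(h(p(p(p(0))))))))  →  p(h(p(p(p(0)))))   [R5 at ε]
2. p(h(p(p(p(0)))))  →  p(p(0))   [R5 at 1]

Reduce t₂ = k(p(p(e)), k(e, p(h(p(p(p(0))))))):
1. k(p(p(e)), k(e, p(h(p(p(p(0)))))))  →  k(p(p(e)), h(p(p(p(0)))))   [R2 at 2]
2. k(p(p(e)), h(p(p(p(0)))))  →  k(p(p(e)), p(0))   [R5 at 2]
3. k(p(p(e)), p(0))  →  0   [R2 at ε]

no — NF(t₁) = p(p(0)), NF(t₂) = 0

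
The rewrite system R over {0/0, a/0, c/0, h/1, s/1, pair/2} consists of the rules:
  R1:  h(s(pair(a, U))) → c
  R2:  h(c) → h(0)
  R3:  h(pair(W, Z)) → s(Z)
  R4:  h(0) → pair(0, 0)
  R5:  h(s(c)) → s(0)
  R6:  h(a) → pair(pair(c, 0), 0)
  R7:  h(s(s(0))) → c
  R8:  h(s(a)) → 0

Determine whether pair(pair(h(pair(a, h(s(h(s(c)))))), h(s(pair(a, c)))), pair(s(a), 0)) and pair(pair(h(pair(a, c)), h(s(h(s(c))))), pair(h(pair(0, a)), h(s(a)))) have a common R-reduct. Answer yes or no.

Reduce t₁ = pair(pair(h(pair(a, h(s(h(s(c)))))), h(s(pair(a, c)))), pair(s(a), 0)):
1. pair(pair(h(pair(a, h(s(h(s(c)))))), h(s(pair(a, c)))), pair(s(a), 0))  →  pair(pair(s(h(s(h(s(c))))), h(s(pair(a, c)))), pair(s(a), 0))   [R3 at 1.1]
2. pair(pair(s(h(s(h(s(c))))), h(s(pair(a, c)))), pair(s(a), 0))  →  pair(pair(s(h(s(s(0)))), h(s(pair(a, c)))), pair(s(a), 0))   [R5 at 1.1.1.1.1]
3. pair(pair(s(h(s(s(0)))), h(s(pair(a, c)))), pair(s(a), 0))  →  pair(pair(s(c), h(s(pair(a, c)))), pair(s(a), 0))   [R7 at 1.1.1]
4. pair(pair(s(c), h(s(pair(a, c)))), pair(s(a), 0))  →  pair(pair(s(c), c), pair(s(a), 0))   [R1 at 1.2]

Reduce t₂ = pair(pair(h(pair(a, c)), h(s(h(s(c))))), pair(h(pair(0, a)), h(s(a)))):
1. pair(pair(h(pair(a, c)), h(s(h(s(c))))), pair(h(pair(0, a)), h(s(a))))  →  pair(pair(s(c), h(s(h(s(c))))), pair(h(pair(0, a)), h(s(a))))   [R3 at 1.1]
2. pair(pair(s(c), h(s(h(s(c))))), pair(h(pair(0, a)), h(s(a))))  →  pair(pair(s(c), h(s(s(0)))), pair(h(pair(0, a)), h(s(a))))   [R5 at 1.2.1.1]
3. pair(pair(s(c), h(s(s(0)))), pair(h(pair(0, a)), h(s(a))))  →  pair(pair(s(c), c), pair(h(pair(0, a)), h(s(a))))   [R7 at 1.2]
4. pair(pair(s(c), c), pair(h(pair(0, a)), h(s(a))))  →  pair(pair(s(c), c), pair(s(a), h(s(a))))   [R3 at 2.1]
5. pair(pair(s(c), c), pair(s(a), h(s(a))))  →  pair(pair(s(c), c), pair(s(a), 0))   [R8 at 2.2]

yes — NF(t₁) = pair(pair(s(c), c), pair(s(a), 0)), NF(t₂) = pair(pair(s(c), c), pair(s(a), 0))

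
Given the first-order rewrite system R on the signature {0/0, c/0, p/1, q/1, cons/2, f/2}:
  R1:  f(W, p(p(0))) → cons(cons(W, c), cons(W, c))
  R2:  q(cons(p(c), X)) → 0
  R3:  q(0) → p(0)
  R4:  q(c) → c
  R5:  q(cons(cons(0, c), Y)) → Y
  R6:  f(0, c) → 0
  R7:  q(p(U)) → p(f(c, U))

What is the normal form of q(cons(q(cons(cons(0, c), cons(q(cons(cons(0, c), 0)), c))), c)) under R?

c

1. q(cons(q(cons(cons(0, c), cons(q(cons(cons(0, c), 0)), c))), c))  →  q(cons(cons(q(cons(cons(0, c), 0)), c), c))   [R5 at 1.1]
2. q(cons(cons(q(cons(cons(0, c), 0)), c), c))  →  q(cons(cons(0, c), c))   [R5 at 1.1.1]
3. q(cons(cons(0, c), c))  →  c   [R5 at ε]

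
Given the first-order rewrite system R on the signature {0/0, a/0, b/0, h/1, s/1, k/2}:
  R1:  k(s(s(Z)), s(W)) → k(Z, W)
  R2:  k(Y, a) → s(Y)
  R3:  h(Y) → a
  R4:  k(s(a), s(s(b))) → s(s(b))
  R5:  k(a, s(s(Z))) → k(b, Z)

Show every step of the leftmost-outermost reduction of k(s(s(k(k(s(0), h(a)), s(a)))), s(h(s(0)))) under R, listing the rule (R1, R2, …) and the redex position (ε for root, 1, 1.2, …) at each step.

1. k(s(s(k(k(s(0), h(a)), s(a)))), s(h(s(0))))  →  k(k(k(s(0), h(a)), s(a)), h(s(0)))   [R1 at ε]
2. k(k(k(s(0), h(a)), s(a)), h(s(0)))  →  k(k(k(s(0), a), s(a)), h(s(0)))   [R3 at 1.1.2]
3. k(k(k(s(0), a), s(a)), h(s(0)))  →  k(k(s(s(0)), s(a)), h(s(0)))   [R2 at 1.1]
4. k(k(s(s(0)), s(a)), h(s(0)))  →  k(k(0, a), h(s(0)))   [R1 at 1]
5. k(k(0, a), h(s(0)))  →  k(s(0), h(s(0)))   [R2 at 1]
6. k(s(0), h(s(0)))  →  k(s(0), a)   [R3 at 2]
7. k(s(0), a)  →  s(s(0))   [R2 at ε]

s(s(0))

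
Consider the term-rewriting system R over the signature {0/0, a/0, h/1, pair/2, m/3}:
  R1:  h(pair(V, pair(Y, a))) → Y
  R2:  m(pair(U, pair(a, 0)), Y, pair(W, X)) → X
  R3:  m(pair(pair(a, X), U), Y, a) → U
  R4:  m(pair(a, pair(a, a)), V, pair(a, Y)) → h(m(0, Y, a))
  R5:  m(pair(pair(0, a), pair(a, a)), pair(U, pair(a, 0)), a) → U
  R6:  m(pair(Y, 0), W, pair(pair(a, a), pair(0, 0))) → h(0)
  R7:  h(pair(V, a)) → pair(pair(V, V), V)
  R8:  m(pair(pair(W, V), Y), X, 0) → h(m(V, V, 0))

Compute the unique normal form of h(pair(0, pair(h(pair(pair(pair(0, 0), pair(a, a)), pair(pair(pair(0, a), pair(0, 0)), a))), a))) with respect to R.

1. h(pair(0, pair(h(pair(pair(pair(0, 0), pair(a, a)), pair(pair(pair(0, a), pair(0, 0)), a))), a)))  →  h(pair(pair(pair(0, 0), pair(a, a)), pair(pair(pair(0, a), pair(0, 0)), a)))   [R1 at ε]
2. h(pair(pair(pair(0, 0), pair(a, a)), pair(pair(pair(0, a), pair(0, 0)), a)))  →  pair(pair(0, a), pair(0, 0))   [R1 at ε]

pair(pair(0, a), pair(0, 0))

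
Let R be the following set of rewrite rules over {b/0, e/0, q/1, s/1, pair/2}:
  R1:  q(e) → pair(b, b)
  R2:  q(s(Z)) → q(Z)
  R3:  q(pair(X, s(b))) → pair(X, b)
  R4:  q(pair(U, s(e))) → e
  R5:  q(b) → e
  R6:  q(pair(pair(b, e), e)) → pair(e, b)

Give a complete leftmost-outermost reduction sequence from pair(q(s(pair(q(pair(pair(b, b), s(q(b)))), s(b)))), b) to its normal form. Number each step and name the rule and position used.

1. pair(q(s(pair(q(pair(pair(b, b), s(q(b)))), s(b)))), b)  →  pair(q(pair(q(pair(pair(b, b), s(q(b)))), s(b))), b)   [R2 at 1]
2. pair(q(pair(q(pair(pair(b, b), s(q(b)))), s(b))), b)  →  pair(pair(q(pair(pair(b, b), s(q(b)))), b), b)   [R3 at 1]
3. pair(pair(q(pair(pair(b, b), s(q(b)))), b), b)  →  pair(pair(q(pair(pair(b, b), s(e))), b), b)   [R5 at 1.1.1.2.1]
4. pair(pair(q(pair(pair(b, b), s(e))), b), b)  →  pair(pair(e, b), b)   [R4 at 1.1]

pair(pair(e, b), b)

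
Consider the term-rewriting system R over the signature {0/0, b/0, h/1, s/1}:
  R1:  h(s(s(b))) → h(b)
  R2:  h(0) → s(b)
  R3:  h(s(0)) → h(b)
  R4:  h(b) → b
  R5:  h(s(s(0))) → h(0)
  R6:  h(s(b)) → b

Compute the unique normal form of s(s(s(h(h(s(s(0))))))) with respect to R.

s(s(s(b)))

1. s(s(s(h(h(s(s(0)))))))  →  s(s(s(h(h(0)))))   [R5 at 1.1.1.1]
2. s(s(s(h(h(0)))))  →  s(s(s(h(s(b)))))   [R2 at 1.1.1.1]
3. s(s(s(h(s(b)))))  →  s(s(s(b)))   [R6 at 1.1.1]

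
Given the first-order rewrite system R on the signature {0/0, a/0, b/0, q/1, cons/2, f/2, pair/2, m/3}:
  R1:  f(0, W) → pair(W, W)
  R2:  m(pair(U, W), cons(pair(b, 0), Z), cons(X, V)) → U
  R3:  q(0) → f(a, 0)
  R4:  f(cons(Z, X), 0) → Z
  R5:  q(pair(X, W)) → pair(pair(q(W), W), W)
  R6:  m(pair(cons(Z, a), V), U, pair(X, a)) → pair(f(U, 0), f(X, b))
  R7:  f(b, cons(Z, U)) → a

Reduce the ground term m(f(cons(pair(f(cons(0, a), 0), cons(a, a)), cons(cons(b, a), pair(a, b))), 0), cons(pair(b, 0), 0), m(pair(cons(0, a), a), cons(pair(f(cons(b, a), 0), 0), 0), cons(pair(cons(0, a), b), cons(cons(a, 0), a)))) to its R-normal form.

0

1. m(f(cons(pair(f(cons(0, a), 0), cons(a, a)), cons(cons(b, a), pair(a, b))), 0), cons(pair(b, 0), 0), m(pair(cons(0, a), a), cons(pair(f(cons(b, a), 0), 0), 0), cons(pair(cons(0, a), b), cons(cons(a, 0), a))))  →  m(pair(f(cons(0, a), 0), cons(a, a)), cons(pair(b, 0), 0), m(pair(cons(0, a), a), cons(pair(f(cons(b, a), 0), 0), 0), cons(pair(cons(0, a), b), cons(cons(a, 0), a))))   [R4 at 1]
2. m(pair(f(cons(0, a), 0), cons(a, a)), cons(pair(b, 0), 0), m(pair(cons(0, a), a), cons(pair(f(cons(b, a), 0), 0), 0), cons(pair(cons(0, a), b), cons(cons(a, 0), a))))  →  m(pair(0, cons(a, a)), cons(pair(b, 0), 0), m(pair(cons(0, a), a), cons(pair(f(cons(b, a), 0), 0), 0), cons(pair(cons(0, a), b), cons(cons(a, 0), a))))   [R4 at 1.1]
3. m(pair(0, cons(a, a)), cons(pair(b, 0), 0), m(pair(cons(0, a), a), cons(pair(f(cons(b, a), 0), 0), 0), cons(pair(cons(0, a), b), cons(cons(a, 0), a))))  →  m(pair(0, cons(a, a)), cons(pair(b, 0), 0), m(pair(cons(0, a), a), cons(pair(b, 0), 0), cons(pair(cons(0, a), b), cons(cons(a, 0), a))))   [R4 at 3.2.1.1]
4. m(pair(0, cons(a, a)), cons(pair(b, 0), 0), m(pair(cons(0, a), a), cons(pair(b, 0), 0), cons(pair(cons(0, a), b), cons(cons(a, 0), a))))  →  m(pair(0, cons(a, a)), cons(pair(b, 0), 0), cons(0, a))   [R2 at 3]
5. m(pair(0, cons(a, a)), cons(pair(b, 0), 0), cons(0, a))  →  0   [R2 at ε]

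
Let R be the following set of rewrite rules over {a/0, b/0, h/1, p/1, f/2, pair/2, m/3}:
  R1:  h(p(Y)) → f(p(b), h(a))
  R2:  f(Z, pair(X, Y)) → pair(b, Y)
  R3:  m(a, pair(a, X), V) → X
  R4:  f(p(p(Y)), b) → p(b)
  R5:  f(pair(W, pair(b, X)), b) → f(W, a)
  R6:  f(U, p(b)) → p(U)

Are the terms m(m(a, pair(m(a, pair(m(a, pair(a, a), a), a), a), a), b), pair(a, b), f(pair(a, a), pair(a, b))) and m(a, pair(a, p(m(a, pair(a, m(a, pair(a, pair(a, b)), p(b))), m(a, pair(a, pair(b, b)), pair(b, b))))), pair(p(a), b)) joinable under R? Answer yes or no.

no — NF(t₁) = b, NF(t₂) = p(pair(a, b))

Reduce t₁ = m(m(a, pair(m(a, pair(m(a, pair(a, a), a), a), a), a), b), pair(a, b), f(pair(a, a), pair(a, b))):
1. m(m(a, pair(m(a, pair(m(a, pair(a, a), a), a), a), a), b), pair(a, b), f(pair(a, a), pair(a, b)))  →  m(m(a, pair(m(a, pair(a, a), a), a), b), pair(a, b), f(pair(a, a), pair(a, b)))   [R3 at 1.2.1.2.1]
2. m(m(a, pair(m(a, pair(a, a), a), a), b), pair(a, b), f(pair(a, a), pair(a, b)))  →  m(m(a, pair(a, a), b), pair(a, b), f(pair(a, a), pair(a, b)))   [R3 at 1.2.1]
3. m(m(a, pair(a, a), b), pair(a, b), f(pair(a, a), pair(a, b)))  →  m(a, pair(a, b), f(pair(a, a), pair(a, b)))   [R3 at 1]
4. m(a, pair(a, b), f(pair(a, a), pair(a, b)))  →  b   [R3 at ε]

Reduce t₂ = m(a, pair(a, p(m(a, pair(a, m(a, pair(a, pair(a, b)), p(b))), m(a, pair(a, pair(b, b)), pair(b, b))))), pair(p(a), b)):
1. m(a, pair(a, p(m(a, pair(a, m(a, pair(a, pair(a, b)), p(b))), m(a, pair(a, pair(b, b)), pair(b, b))))), pair(p(a), b))  →  p(m(a, pair(a, m(a, pair(a, pair(a, b)), p(b))), m(a, pair(a, pair(b, b)), pair(b, b))))   [R3 at ε]
2. p(m(a, pair(a, m(a, pair(a, pair(a, b)), p(b))), m(a, pair(a, pair(b, b)), pair(b, b))))  →  p(m(a, pair(a, pair(a, b)), p(b)))   [R3 at 1]
3. p(m(a, pair(a, pair(a, b)), p(b)))  →  p(pair(a, b))   [R3 at 1]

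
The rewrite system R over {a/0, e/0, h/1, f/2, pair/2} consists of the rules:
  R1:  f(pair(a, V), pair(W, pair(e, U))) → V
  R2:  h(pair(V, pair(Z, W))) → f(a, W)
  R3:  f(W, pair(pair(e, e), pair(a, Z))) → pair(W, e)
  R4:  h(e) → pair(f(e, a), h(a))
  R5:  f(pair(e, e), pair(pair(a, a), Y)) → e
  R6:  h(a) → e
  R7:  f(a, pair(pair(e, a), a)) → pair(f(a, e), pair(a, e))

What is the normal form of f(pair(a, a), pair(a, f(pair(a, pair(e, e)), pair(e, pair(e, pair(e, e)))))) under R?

1. f(pair(a, a), pair(a, f(pair(a, pair(e, e)), pair(e, pair(e, pair(e, e))))))  →  f(pair(a, a), pair(a, pair(e, e)))   [R1 at 2.2]
2. f(pair(a, a), pair(a, pair(e, e)))  →  a   [R1 at ε]

a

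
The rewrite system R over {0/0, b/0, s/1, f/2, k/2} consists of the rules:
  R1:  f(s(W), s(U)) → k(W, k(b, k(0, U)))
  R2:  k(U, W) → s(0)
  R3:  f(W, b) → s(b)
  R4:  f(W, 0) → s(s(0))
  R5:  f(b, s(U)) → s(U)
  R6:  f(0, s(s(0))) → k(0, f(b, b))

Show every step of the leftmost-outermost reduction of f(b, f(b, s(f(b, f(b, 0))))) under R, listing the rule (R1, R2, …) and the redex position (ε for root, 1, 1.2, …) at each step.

s(s(s(0)))

1. f(b, f(b, s(f(b, f(b, 0)))))  →  f(b, s(f(b, f(b, 0))))   [R5 at 2]
2. f(b, s(f(b, f(b, 0))))  →  s(f(b, f(b, 0)))   [R5 at ε]
3. s(f(b, f(b, 0)))  →  s(f(b, s(s(0))))   [R4 at 1.2]
4. s(f(b, s(s(0))))  →  s(s(s(0)))   [R5 at 1]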